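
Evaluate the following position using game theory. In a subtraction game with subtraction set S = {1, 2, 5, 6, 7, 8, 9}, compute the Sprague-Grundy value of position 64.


The subtraction set is S = {1, 2, 5, 6, 7, 8, 9}.
G(k) = mex{ G(k - s) : s in S, s <= k }. We compute iteratively: G(0) = 0.
G(1) = mex({0}) = 1
G(2) = mex({0, 1}) = 2
G(3) = mex({1, 2}) = 0
G(4) = mex({0, 2}) = 1
G(5) = mex({0, 1}) = 2
G(6) = mex({0, 1, 2}) = 3
G(7) = mex({0, 1, 2, 3}) = 4
G(8) = mex({0, 1, 2, 3, 4}) = 5
G(9) = mex({0, 1, 2, 4, 5}) = 3
G(10) = mex({0, 1, 2, 3, 5}) = 4
G(11) = mex({0, 1, 2, 3, 4}) = 5
G(12) = mex({0, 1, 2, 3, 4, 5}) = 6
G(13) = mex({1, 2, 3, 4, 5, 6}) = 0
G(14) = mex({0, 2, 3, 4, 5, 6}) = 1
G(15) = mex({0, 1, 3, 4, 5}) = 2
G(16) = mex({1, 2, 3, 4, 5}) = 0
G(17) = mex({0, 2, 3, 4, 5, 6}) = 1
G(18) = mex({0, 1, 3, 4, 5, 6}) = 2
G(19) = mex({0, 1, 2, 4, 5, 6}) = 3
G(20) = mex({0, 1, 2, 3, 5, 6}) = 4
G(21) = mex({0, 1, 2, 3, 4, 6}) = 5
Observe that G(13)..G(21) = 0, 1, 2, 0, 1, 2, 3, 4, 5 repeats G(0)..G(8) = 0, 1, 2, 0, 1, 2, 3, 4, 5.
For k >= max(S) = 9, G(k) is determined by the previous 9 values G(k-9)..G(k-1); a window of 9 consecutive values has recurred shifted by 13, so by induction G(k + 13) = G(k) for all k >= 0: the sequence is periodic from the start with period 13.
One period: G(0..12) = 0, 1, 2, 0, 1, 2, 3, 4, 5, 3, 4, 5, 6.
64 mod 13 = 12, so G(64) = G(12) = 6.

6


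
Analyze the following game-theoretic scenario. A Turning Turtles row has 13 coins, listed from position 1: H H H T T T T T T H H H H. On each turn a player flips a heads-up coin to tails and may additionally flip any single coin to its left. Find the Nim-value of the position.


Coins: H H H T T T T T T H H H H
Key fact: a single head at position k behaves exactly like a Nim heap of size k (turning it to T and optionally flipping a coin at j < k corresponds to moving the heap from k to j, or to 0), and heads combine as a disjunctive sum (two heads at the same place would cancel, matching j XOR j = 0). So the Nim-value is the XOR of the 1-indexed positions of the heads.
Face-up positions (1-indexed): [1, 2, 3, 10, 11, 12, 13]
XOR 0 with 1: 0 XOR 1 = 1
XOR 1 with 2: 1 XOR 2 = 3
XOR 3 with 3: 3 XOR 3 = 0
XOR 0 with 10: 0 XOR 10 = 10
XOR 10 with 11: 10 XOR 11 = 1
XOR 1 with 12: 1 XOR 12 = 13
XOR 13 with 13: 13 XOR 13 = 0
Nim-value = 0

0


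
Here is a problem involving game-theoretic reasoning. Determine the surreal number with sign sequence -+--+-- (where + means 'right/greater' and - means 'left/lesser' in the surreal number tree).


Sign expansion: -+--+--
Rule: track bounds (lo, hi), initially (-inf, +inf). On '+', the current value becomes lo and we move to the simplest number in (value, hi): value + 1 if hi = +inf, otherwise the midpoint (value + hi)/2. On '-', the current value becomes hi and we move to value - 1 if lo = -inf, otherwise the midpoint (lo + value)/2.
Start at 0.
Step 1: sign = -, move left. Bounds: (-inf, 0). Value = -1
Step 2: sign = +, move right. Bounds: (-1, 0). Value = -1/2
Step 3: sign = -, move left. Bounds: (-1, -1/2). Value = -3/4
Step 4: sign = -, move left. Bounds: (-1, -3/4). Value = -7/8
Step 5: sign = +, move right. Bounds: (-7/8, -3/4). Value = -13/16
Step 6: sign = -, move left. Bounds: (-7/8, -13/16). Value = -27/32
Step 7: sign = -, move left. Bounds: (-7/8, -27/32). Value = -55/64
The surreal number with sign expansion -+--+-- is -55/64.

-55/64


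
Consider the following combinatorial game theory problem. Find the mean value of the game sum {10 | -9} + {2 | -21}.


G1 = {10 | -9}, G2 = {2 | -21}
Each is a switch {a | b} with numbers a > b; its mean value is (a + b)/2, and mean value is additive over game sums: m(G1 + G2) = m(G1) + m(G2).
Mean of G1 = (10 + (-9))/2 = 1/2 = 1/2
Mean of G2 = (2 + (-21))/2 = -19/2 = -19/2
Mean of G1 + G2 = 1/2 + -19/2 = -9

-9


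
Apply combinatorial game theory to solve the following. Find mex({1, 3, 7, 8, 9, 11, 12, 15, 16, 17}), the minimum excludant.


Set = {1, 3, 7, 8, 9, 11, 12, 15, 16, 17}
0 is NOT in the set. This is the mex.
mex = 0

0


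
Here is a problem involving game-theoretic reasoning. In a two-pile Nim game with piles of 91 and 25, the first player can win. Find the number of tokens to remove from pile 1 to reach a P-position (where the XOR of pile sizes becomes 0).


Piles: 91 and 25
Current XOR: 91 XOR 25 = 66 (non-zero, so this is an N-position).
To make the XOR zero, we need to find a move that balances the piles.
For pile 1 (size 91): target = 91 XOR 66 = 25
We reduce pile 1 from 91 to 25.
Tokens removed: 91 - 25 = 66
Verification: 25 XOR 25 = 0

66


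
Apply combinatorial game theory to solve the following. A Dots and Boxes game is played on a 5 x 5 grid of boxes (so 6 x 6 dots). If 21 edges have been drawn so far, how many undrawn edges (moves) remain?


Grid: 5 x 5 boxes, i.e. 6 rows and 6 columns of dots.
Horizontal edges: (rows + 1) * cols = 6 * 5 = 30
Vertical edges: rows * (cols + 1) = 5 * 6 = 30
Total edges: 30 + 30 = 60
Edges drawn: 21
Remaining: 60 - 21 = 39

39


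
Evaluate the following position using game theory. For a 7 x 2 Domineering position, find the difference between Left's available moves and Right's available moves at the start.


Board is 7 x 2 (rows x cols).
Left (vertical) placements: (rows-1) * cols = 6 * 2 = 12
Right (horizontal) placements: rows * (cols-1) = 7 * 1 = 7
Advantage = Left - Right = 12 - 7 = 5

5


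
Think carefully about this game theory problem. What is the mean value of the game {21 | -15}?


Game = {21 | -15}, a switch {a | b} with numbers a > b.
Its thermograph has left wall a - t and right wall b + t, which meet at t = (a - b)/2, where both equal (a + b)/2. So the mast (mean value) is at (a + b)/2.
Mean = (21 + (-15))/2 = 6/2 = 3

3


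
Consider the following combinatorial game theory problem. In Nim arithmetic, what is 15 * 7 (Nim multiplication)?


Nim multiplication is bilinear over XOR: (u XOR v) * w = (u*w) XOR (v*w).
So we split each operand into its bit components and XOR the pairwise Nim products.
15 = 1 + 2 + 4 + 8 (as XOR of powers of 2).
7 = 1 + 2 + 4 (as XOR of powers of 2).
Using the standard Nim-product table on single bits:
  2*2 = 3,   2*4 = 8,   2*8 = 12,
  4*4 = 6,   4*8 = 11,  8*8 = 13,
and  1*x = x (identity), k*l = l*k (commutative).
Pairwise Nim products:
  1 * 1 = 1
  1 * 2 = 2
  1 * 4 = 4
  2 * 1 = 2
  2 * 2 = 3
  2 * 4 = 8
  4 * 1 = 4
  4 * 2 = 8
  4 * 4 = 6
  8 * 1 = 8
  8 * 2 = 12
  8 * 4 = 11
XOR them: 1 XOR 2 XOR 4 XOR 2 XOR 3 XOR 8 XOR 4 XOR 8 XOR 6 XOR 8 XOR 12 XOR 11 = 11.
Result: 15 * 7 = 11 (in Nim).

11


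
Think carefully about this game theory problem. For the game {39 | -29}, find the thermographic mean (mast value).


Game = {39 | -29}, a switch {a | b} with numbers a > b.
Its thermograph has left wall a - t and right wall b + t, which meet at t = (a - b)/2, where both equal (a + b)/2. So the mast (mean value) is at (a + b)/2.
Mean = (39 + (-29))/2 = 10/2 = 5

5


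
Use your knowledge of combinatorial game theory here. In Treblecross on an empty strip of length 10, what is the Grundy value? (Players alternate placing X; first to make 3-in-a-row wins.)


Treblecross: place X on empty cells; 3-in-a-row wins.
Playing within two cells of an existing X lets the opponent win at once, so sensible play treats the cells i-2..i+2 around each X as dead. The player left with no safe cell loses, so this is a normal-play take-away game on strips of safe cells.
Placing X at cell i (0-indexed) of a strip of k safe cells leaves independent strips of sizes max(0, i-2) and max(0, k-i-3). Hence G(k) = mex{ G(max(0,i-2)) XOR G(max(0,k-i-3)) : 0 <= i < k }, with G(0) = 0.
G(1): splits (0,0):0^0=0 -> mex({0}) = 1
G(2): splits (0,0):0^0=0 -> mex({0}) = 1
G(3): splits (0,0):0^0=0 -> mex({0}) = 1
G(4): splits (0,1):0^1=1 (0,0):0^0=0 -> mex({0, 1}) = 2
G(5): splits (0,2):0^1=1 (0,1):0^1=1 (0,0):0^0=0 -> mex({0, 1}) = 2
G(6) = mex({1}) = 0
G(7) = mex({0, 1, 2}) = 3
G(8) = mex({0, 1, 2}) = 3
G(9) = mex({0, 2}) = 1
G(10) = mex({0, 2, 3}) = 1
Therefore G(10) = 1.

1


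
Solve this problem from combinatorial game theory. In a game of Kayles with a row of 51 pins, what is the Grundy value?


Kayles: a move removes 1 or 2 adjacent pins from a contiguous row.
Removing pins from a row of k leaves two independent rows (a, b) with a + b = k - 1 (one pin) or a + b = k - 2 (two pins); an end removal gives a = 0.
By Sprague-Grundy, G(k) = mex{ G(a) XOR G(b) } over all these splits. G(0) = 0.
G(1): splits (0,0):0^0=0 -> mex({0}) = 1
G(2): splits (0,1):0^1=1 (0,0):0^0=0 -> mex({0, 1}) = 2
G(3): splits (0,2):0^2=2 (1,1):1^1=0 (0,1):0^1=1 -> mex({0, 1, 2}) = 3
G(4): splits (0,3):0^3=3 (1,2):1^2=3 (0,2):0^2=2 (1,1):1^1=0 -> mex({0, 2, 3}) = 1
G(5): splits (0,4):0^1=1 (1,3):1^3=2 (2,2):2^2=0 (0,3):0^3=3 (1,2):1^2=3 -> mex({0, 1, 2, 3}) = 4
G(6) = mex({0, 1, 2, 4}) = 3
G(7) = mex({0, 1, 3, 4, 5}) = 2
G(8) = mex({0, 2, 3, 5, 6}) = 1
G(9) = mex({0, 1, 2, 3, 6, 7}) = 4
G(10) = mex({0, 1, 3, 4, 5, 7}) = 2
G(11) = mex({0, 1, 2, 3, 4, 5}) = 6
G(12) = mex({0, 1, 2, 3, 5, 6, 7}) = 4
G(13) = mex({0, 2, 3, 4, 6, 7}) = 1
G(14) = mex({0, 1, 4, 5, 6, 7}) = 2
G(15) = mex({0, 1, 2, 3, 4, 5, 6}) = 7
G(16) = mex({0, 2, 3, 5, 6, 7}) = 1
G(17) = mex({0, 1, 2, 3, 5, 6, 7}) = 4
G(18) = mex({0, 1, 2, 4, 5, 6}) = 3
G(19) = mex({0, 1, 3, 4, 5, 7}) = 2
G(20) = mex({0, 2, 3, 4, 5, 6, 7}) = 1
G(21) = mex({0, 1, 2, 3, 5, 6, 7}) = 4
G(22) = mex({0, 1, 2, 3, 4, 5, 7}) = 6
G(23) = mex({0, 1, 2, 3, 4, 5, 6}) = 7
G(24) = mex({0, 1, 2, 3, 5, 6, 7}) = 4
G(25) = mex({0, 2, 3, 4, 6, 7}) = 1
G(26) = mex({0, 1, 3, 4, 5, 6, 7}) = 2
G(27) = mex({0, 1, 2, 3, 4, 5, 6, 7}) = 8
G(28) = mex({0, 1, 2, 3, 4, 6, 7, 8}) = 5
G(29) = mex({0, 1, 2, 3, 5, 6, 7, 8, 9}) = 4
G(30) = mex({0, 1, 2, 3, 4, 5, 6, 9, 10}) = 7
G(31) = mex({0, 1, 3, 4, 5, 7, 10, 11}) = 2
G(32) = mex({0, 2, 3, 4, 5, 6, 7, 9, 11}) = 1
G(33) = mex({0, 1, 2, 3, 4, 5, 6, 7, 9, 12}) = 8
G(34) = mex({0, 1, 2, 3, 4, 5, 7, 8, 11, 12}) = 6
G(35) = mex({0, 1, 2, 3, 4, 5, 6, 8, 9, 10, 11}) = 7
G(36) = mex({0, 1, 2, 3, 5, 6, 7, 9, 10}) = 4
G(37) = mex({0, 2, 3, 4, 6, 7, 9, 10, 11, 12}) = 1
G(38) = mex({0, 1, 3, 4, 5, 6, 7, 9, 10, 11, 12}) = 2
G(39) = mex({0, 1, 2, 4, 5, 6, 7, 9, 10, 12, 14}) = 3
G(40) = mex({0, 2, 3, 4, 6, 7, 11, 12, 14}) = 1
G(41) = mex({0, 1, 2, 3, 5, 6, 7, 9, 10, 11, 12}) = 4
G(42) = mex({0, 1, 2, 3, 4, 5, 6, 9, 10}) = 7
G(43) = mex({0, 1, 3, 4, 5, 7, 9, 10, 12, 15}) = 2
G(44) = mex({0, 2, 3, 4, 5, 6, 7, 9, 10, 12, 15}) = 1
G(45) = mex({0, 1, 2, 3, 4, 5, 6, 7, 9, 10, 12, 14}) = 8
G(46) = mex({0, 1, 3, 4, 5, 7, 8, 11, 12, 14}) = 2
G(47) = mex({0, 1, 2, 3, 4, 5, 6, 8, 9, 10, 11, 12}) = 7
G(48) = mex({0, 1, 2, 3, 5, 6, 7, 9, 10}) = 4
G(49) = mex({0, 2, 3, 4, 6, 7, 9, 10, 11, 12, 15}) = 1
G(50) = mex({0, 1, 4, 5, 6, 7, 9, 11, 12, 14, 15}) = 2
G(51) = mex({0, 1, 2, 3, 4, 5, 6, 7, 9, 12, 14, 15}) = 8
Therefore G(51) = 8.

8


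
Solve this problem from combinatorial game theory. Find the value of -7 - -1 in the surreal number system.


x = -7, y = -1
x - y = -7 - -1 = -6

-6


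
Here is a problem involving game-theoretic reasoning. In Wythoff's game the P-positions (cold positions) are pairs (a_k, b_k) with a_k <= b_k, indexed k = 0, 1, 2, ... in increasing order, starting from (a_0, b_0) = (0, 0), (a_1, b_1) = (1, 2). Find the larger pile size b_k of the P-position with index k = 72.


By Wythoff's theorem, a_k = floor(k * phi) and b_k = floor(k * phi^2) = a_k + k, where phi = (1 + sqrt(5))/2 is the golden ratio.
phi = (1 + sqrt(5))/2 = 1.618034
phi^2 = phi + 1 = 2.618034
k = 72
k * phi^2 = 72 * 2.618034 = 188.498447
b_72 = floor(k * phi^2) = 188 (check: a_72 + k = 116 + 72 = 188)

188


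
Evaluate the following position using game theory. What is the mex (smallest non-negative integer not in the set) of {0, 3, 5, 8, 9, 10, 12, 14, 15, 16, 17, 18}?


Set = {0, 3, 5, 8, 9, 10, 12, 14, 15, 16, 17, 18}
0 is in the set.
1 is NOT in the set. This is the mex.
mex = 1

1


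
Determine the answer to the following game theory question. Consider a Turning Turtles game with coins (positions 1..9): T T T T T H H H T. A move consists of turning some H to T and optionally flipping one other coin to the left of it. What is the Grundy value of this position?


Coins: T T T T T H H H T
Key fact: a single head at position k behaves exactly like a Nim heap of size k (turning it to T and optionally flipping a coin at j < k corresponds to moving the heap from k to j, or to 0), and heads combine as a disjunctive sum (two heads at the same place would cancel, matching j XOR j = 0). So the Nim-value is the XOR of the 1-indexed positions of the heads.
Face-up positions (1-indexed): [6, 7, 8]
XOR 0 with 6: 0 XOR 6 = 6
XOR 6 with 7: 6 XOR 7 = 1
XOR 1 with 8: 1 XOR 8 = 9
Nim-value = 9

9


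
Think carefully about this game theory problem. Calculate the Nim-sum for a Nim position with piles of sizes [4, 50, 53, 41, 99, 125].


We need the XOR (exclusive or) of all pile sizes.
After XOR-ing pile 1 (size 4): 0 XOR 4 = 4
After XOR-ing pile 2 (size 50): 4 XOR 50 = 54
After XOR-ing pile 3 (size 53): 54 XOR 53 = 3
After XOR-ing pile 4 (size 41): 3 XOR 41 = 42
After XOR-ing pile 5 (size 99): 42 XOR 99 = 73
After XOR-ing pile 6 (size 125): 73 XOR 125 = 52
The Nim-value of this position is 52.

52


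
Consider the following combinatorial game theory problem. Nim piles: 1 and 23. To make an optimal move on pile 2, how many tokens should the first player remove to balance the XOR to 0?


Piles: 1 and 23
Current XOR: 1 XOR 23 = 22 (non-zero, so this is an N-position).
To make the XOR zero, we need to find a move that balances the piles.
For pile 2 (size 23): target = 23 XOR 22 = 1
We reduce pile 2 from 23 to 1.
Tokens removed: 23 - 1 = 22
Verification: 1 XOR 1 = 0

22


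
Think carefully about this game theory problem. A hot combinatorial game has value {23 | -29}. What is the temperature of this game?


The game is {23 | -29}, a switch {a | b} with numbers a > b.
Cooling {a | b} by t gives {a - t | b + t}, which stops being hot when a - t = b + t, i.e. at t = (a - b)/2. So the temperature of a switch is (a - b)/2.
Temperature = (Left option - Right option) / 2
= (23 - (-29)) / 2
= 52 / 2
= 26

26


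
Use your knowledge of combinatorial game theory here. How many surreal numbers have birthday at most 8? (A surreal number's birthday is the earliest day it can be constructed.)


Day 0: {|} = 0 is born. Count = 1.
Day n: the number of surreal numbers born by day n is 2^(n+1) - 1.
By day 0: 2^1 - 1 = 1
By day 1: 2^2 - 1 = 3
By day 2: 2^3 - 1 = 7
By day 3: 2^4 - 1 = 15
By day 4: 2^5 - 1 = 31
By day 5: 2^6 - 1 = 63
By day 6: 2^7 - 1 = 127
By day 7: 2^8 - 1 = 255
By day 8: 2^9 - 1 = 511
By day 8: 511 surreal numbers.

511


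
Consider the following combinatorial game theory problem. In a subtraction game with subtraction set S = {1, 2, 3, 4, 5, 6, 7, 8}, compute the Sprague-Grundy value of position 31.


The subtraction set is S = {1, 2, 3, 4, 5, 6, 7, 8}.
G(k) = mex{ G(k - s) : s in S, s <= k }. We compute iteratively: G(0) = 0.
G(1) = mex({0}) = 1
G(2) = mex({0, 1}) = 2
G(3) = mex({0, 1, 2}) = 3
G(4) = mex({0, 1, 2, 3}) = 4
G(5) = mex({0, 1, 2, 3, 4}) = 5
G(6) = mex({0, 1, 2, 3, 4, 5}) = 6
G(7) = mex({0, 1, 2, 3, 4, 5, 6}) = 7
G(8) = mex({0, 1, 2, 3, 4, 5, 6, 7}) = 8
G(9) = mex({1, 2, 3, 4, 5, 6, 7, 8}) = 0
G(10) = mex({0, 2, 3, 4, 5, 6, 7, 8}) = 1
G(11) = mex({0, 1, 3, 4, 5, 6, 7, 8}) = 2
G(12) = mex({0, 1, 2, 4, 5, 6, 7, 8}) = 3
G(13) = mex({0, 1, 2, 3, 5, 6, 7, 8}) = 4
G(14) = mex({0, 1, 2, 3, 4, 6, 7, 8}) = 5
G(15) = mex({0, 1, 2, 3, 4, 5, 7, 8}) = 6
G(16) = mex({0, 1, 2, 3, 4, 5, 6, 8}) = 7
Observe that G(9)..G(16) = 0, 1, 2, 3, 4, 5, 6, 7 repeats G(0)..G(7) = 0, 1, 2, 3, 4, 5, 6, 7.
For k >= max(S) = 8, G(k) is determined by the previous 8 values G(k-8)..G(k-1); a window of 8 consecutive values has recurred shifted by 9, so by induction G(k + 9) = G(k) for all k >= 0: the sequence is periodic from the start with period 9.
One period: G(0..8) = 0, 1, 2, 3, 4, 5, 6, 7, 8.
31 mod 9 = 4, so G(31) = G(4) = 4.

4


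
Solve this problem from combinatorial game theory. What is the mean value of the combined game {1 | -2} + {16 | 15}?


G1 = {1 | -2}, G2 = {16 | 15}
Each is a switch {a | b} with numbers a > b; its mean value is (a + b)/2, and mean value is additive over game sums: m(G1 + G2) = m(G1) + m(G2).
Mean of G1 = (1 + (-2))/2 = -1/2 = -1/2
Mean of G2 = (16 + (15))/2 = 31/2 = 31/2
Mean of G1 + G2 = -1/2 + 31/2 = 15

15


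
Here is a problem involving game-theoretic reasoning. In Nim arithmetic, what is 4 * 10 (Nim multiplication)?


Nim multiplication is bilinear over XOR: (u XOR v) * w = (u*w) XOR (v*w).
So we split each operand into its bit components and XOR the pairwise Nim products.
4 = 4 (as XOR of powers of 2).
10 = 2 + 8 (as XOR of powers of 2).
Using the standard Nim-product table on single bits:
  2*2 = 3,   2*4 = 8,   2*8 = 12,
  4*4 = 6,   4*8 = 11,  8*8 = 13,
and  1*x = x (identity), k*l = l*k (commutative).
Pairwise Nim products:
  4 * 2 = 8
  4 * 8 = 11
XOR them: 8 XOR 11 = 3.
Result: 4 * 10 = 3 (in Nim).

3


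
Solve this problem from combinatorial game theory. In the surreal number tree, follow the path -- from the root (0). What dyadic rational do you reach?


Sign expansion: --
Rule: track bounds (lo, hi), initially (-inf, +inf). On '+', the current value becomes lo and we move to the simplest number in (value, hi): value + 1 if hi = +inf, otherwise the midpoint (value + hi)/2. On '-', the current value becomes hi and we move to value - 1 if lo = -inf, otherwise the midpoint (lo + value)/2.
Start at 0.
Step 1: sign = -, move left. Bounds: (-inf, 0). Value = -1
Step 2: sign = -, move left. Bounds: (-inf, -1). Value = -2
The surreal number with sign expansion -- is -2.

-2


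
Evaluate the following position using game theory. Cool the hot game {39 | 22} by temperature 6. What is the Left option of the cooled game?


Original game: {39 | 22} (a switch {a | b} with a > b).
Cooling by t (for t below the temperature (a - b)/2 = 17/2) taxes each move by t: {a | b} cooled by t is {a - t | b + t}.
Cooling amount: t = 6
Cooled Left option: 39 - 6 = 33
Cooled Right option: 22 + 6 = 28
Cooled game: {33 | 28}
Left option = 33

33


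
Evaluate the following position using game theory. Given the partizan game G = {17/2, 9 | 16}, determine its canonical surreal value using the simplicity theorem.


Left options: {17/2, 9}, max = 9
Right options: {16}, min = 16
All options are numbers and max(Left) < min(Right), so by the simplicity theorem the value is the simplest (earliest-born) number strictly between 9 and 16.
Integers 10 through 15 all lie strictly between 9 and 16.
Among integers, the simplest (lowest birthday = smallest |n|; 0 is born on day 0, +-n on day n) is 10.
No non-integer in the interval can be simpler: if x is a non-integer in the interval, then floor(x) or ceil(x) also lies in the interval (the interval contains an integer), and both are proper prefixes of x's sign expansion, i.e. born earlier. So the game value is 10.
Game value = 10

10


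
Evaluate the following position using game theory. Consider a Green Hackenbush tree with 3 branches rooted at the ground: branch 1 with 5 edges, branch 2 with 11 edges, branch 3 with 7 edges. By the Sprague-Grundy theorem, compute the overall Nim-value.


The tree has 3 branches from the ground vertex.
In Green Hackenbush, the Nim-value of a simple path of length k is k.
Branch 1: length 5, Nim-value = 5
Branch 2: length 11, Nim-value = 11
Branch 3: length 7, Nim-value = 7
Total Nim-value = XOR of all branch values:
0 XOR 5 = 5
5 XOR 11 = 14
14 XOR 7 = 9
Nim-value of the tree = 9

9


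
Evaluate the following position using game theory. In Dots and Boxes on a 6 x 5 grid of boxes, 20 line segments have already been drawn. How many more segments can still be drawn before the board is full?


Grid: 6 x 5 boxes, i.e. 7 rows and 6 columns of dots.
Horizontal edges: (rows + 1) * cols = 7 * 5 = 35
Vertical edges: rows * (cols + 1) = 6 * 6 = 36
Total edges: 35 + 36 = 71
Edges drawn: 20
Remaining: 71 - 20 = 51

51


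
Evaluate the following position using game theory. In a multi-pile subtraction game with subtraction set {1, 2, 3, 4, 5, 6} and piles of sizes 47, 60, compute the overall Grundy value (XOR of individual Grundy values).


Subtraction set: {1, 2, 3, 4, 5, 6}
For this subtraction set, G(n) = n mod 7 (period = max + 1 = 7).
Pile 1 (size 47): G(47) = 47 mod 7 = 5
Pile 2 (size 60): G(60) = 60 mod 7 = 4
Total Grundy value = XOR of all: 5 XOR 4 = 1

1


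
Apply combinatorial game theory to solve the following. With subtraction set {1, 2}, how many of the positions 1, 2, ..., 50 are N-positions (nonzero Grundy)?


Subtraction set S = {1, 2}, so G(n) = n mod 3.
G(n) = 0 when n is a multiple of 3.
Multiples of 3 in [1, 50]: 16
N-positions (nonzero Grundy) = 50 - 16 = 34

34


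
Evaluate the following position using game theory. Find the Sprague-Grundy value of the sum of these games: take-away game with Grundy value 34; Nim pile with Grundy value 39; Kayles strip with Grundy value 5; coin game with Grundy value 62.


By the Sprague-Grundy theorem, the Grundy value of a sum of games is the XOR of individual Grundy values.
take-away game: Grundy value = 34. Running XOR: 0 XOR 34 = 34
Nim pile: Grundy value = 39. Running XOR: 34 XOR 39 = 5
Kayles strip: Grundy value = 5. Running XOR: 5 XOR 5 = 0
coin game: Grundy value = 62. Running XOR: 0 XOR 62 = 62
The combined Grundy value is 62.

62


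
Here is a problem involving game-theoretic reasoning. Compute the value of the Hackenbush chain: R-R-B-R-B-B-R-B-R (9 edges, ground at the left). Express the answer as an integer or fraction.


Edges (from ground): R-R-B-R-B-B-R-B-R
By Berlekamp's sign-expansion rule, a Blue-Red Hackenbush stalk has the value of the surreal number whose sign sequence is the edge sequence with B -> + and R -> -.
Sign sequence: --+-++-+-
Trace the sign expansion in the surreal number tree, starting from 0:
Edge 1: R (sign -) -> bounds (-inf, 0), value = -1
Edge 2: R (sign -) -> bounds (-inf, -1), value = -2
Edge 3: B (sign +) -> bounds (-2, -1), value = -3/2
Edge 4: R (sign -) -> bounds (-2, -3/2), value = -7/4
Edge 5: B (sign +) -> bounds (-7/4, -3/2), value = -13/8
Edge 6: B (sign +) -> bounds (-13/8, -3/2), value = -25/16
Edge 7: R (sign -) -> bounds (-13/8, -25/16), value = -51/32
Edge 8: B (sign +) -> bounds (-51/32, -25/16), value = -101/64
Edge 9: R (sign -) -> bounds (-51/32, -101/64), value = -203/128
Game value = -203/128

-203/128


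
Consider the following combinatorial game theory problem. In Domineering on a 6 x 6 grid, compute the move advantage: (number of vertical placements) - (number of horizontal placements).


Board is 6 x 6 (rows x cols).
Left (vertical) placements: (rows-1) * cols = 5 * 6 = 30
Right (horizontal) placements: rows * (cols-1) = 6 * 5 = 30
Advantage = Left - Right = 30 - 30 = 0

0


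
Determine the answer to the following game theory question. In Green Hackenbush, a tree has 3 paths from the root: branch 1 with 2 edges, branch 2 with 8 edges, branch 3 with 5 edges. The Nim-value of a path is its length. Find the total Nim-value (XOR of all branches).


The tree has 3 branches from the ground vertex.
In Green Hackenbush, the Nim-value of a simple path of length k is k.
Branch 1: length 2, Nim-value = 2
Branch 2: length 8, Nim-value = 8
Branch 3: length 5, Nim-value = 5
Total Nim-value = XOR of all branch values:
0 XOR 2 = 2
2 XOR 8 = 10
10 XOR 5 = 15
Nim-value of the tree = 15

15


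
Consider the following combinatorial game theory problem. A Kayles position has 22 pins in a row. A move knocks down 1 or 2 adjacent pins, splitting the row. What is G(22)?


Kayles: a move removes 1 or 2 adjacent pins from a contiguous row.
Removing pins from a row of k leaves two independent rows (a, b) with a + b = k - 1 (one pin) or a + b = k - 2 (two pins); an end removal gives a = 0.
By Sprague-Grundy, G(k) = mex{ G(a) XOR G(b) } over all these splits. G(0) = 0.
G(1): splits (0,0):0^0=0 -> mex({0}) = 1
G(2): splits (0,1):0^1=1 (0,0):0^0=0 -> mex({0, 1}) = 2
G(3): splits (0,2):0^2=2 (1,1):1^1=0 (0,1):0^1=1 -> mex({0, 1, 2}) = 3
G(4): splits (0,3):0^3=3 (1,2):1^2=3 (0,2):0^2=2 (1,1):1^1=0 -> mex({0, 2, 3}) = 1
G(5): splits (0,4):0^1=1 (1,3):1^3=2 (2,2):2^2=0 (0,3):0^3=3 (1,2):1^2=3 -> mex({0, 1, 2, 3}) = 4
G(6) = mex({0, 1, 2, 4}) = 3
G(7) = mex({0, 1, 3, 4, 5}) = 2
G(8) = mex({0, 2, 3, 5, 6}) = 1
G(9) = mex({0, 1, 2, 3, 6, 7}) = 4
G(10) = mex({0, 1, 3, 4, 5, 7}) = 2
G(11) = mex({0, 1, 2, 3, 4, 5}) = 6
G(12) = mex({0, 1, 2, 3, 5, 6, 7}) = 4
G(13) = mex({0, 2, 3, 4, 6, 7}) = 1
G(14) = mex({0, 1, 4, 5, 6, 7}) = 2
G(15) = mex({0, 1, 2, 3, 4, 5, 6}) = 7
G(16) = mex({0, 2, 3, 5, 6, 7}) = 1
G(17) = mex({0, 1, 2, 3, 5, 6, 7}) = 4
G(18) = mex({0, 1, 2, 4, 5, 6}) = 3
G(19) = mex({0, 1, 3, 4, 5, 7}) = 2
G(20) = mex({0, 2, 3, 4, 5, 6, 7}) = 1
G(21) = mex({0, 1, 2, 3, 5, 6, 7}) = 4
G(22) = mex({0, 1, 2, 3, 4, 5, 7}) = 6
Therefore G(22) = 6.

6


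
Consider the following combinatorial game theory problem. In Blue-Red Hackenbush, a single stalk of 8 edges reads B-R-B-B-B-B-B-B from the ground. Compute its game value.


Edges (from ground): B-R-B-B-B-B-B-B
By Berlekamp's sign-expansion rule, a Blue-Red Hackenbush stalk has the value of the surreal number whose sign sequence is the edge sequence with B -> + and R -> -.
Sign sequence: +-++++++
Trace the sign expansion in the surreal number tree, starting from 0:
Edge 1: B (sign +) -> bounds (0, +inf), value = 1
Edge 2: R (sign -) -> bounds (0, 1), value = 1/2
Edge 3: B (sign +) -> bounds (1/2, 1), value = 3/4
Edge 4: B (sign +) -> bounds (3/4, 1), value = 7/8
Edge 5: B (sign +) -> bounds (7/8, 1), value = 15/16
Edge 6: B (sign +) -> bounds (15/16, 1), value = 31/32
Edge 7: B (sign +) -> bounds (31/32, 1), value = 63/64
Edge 8: B (sign +) -> bounds (63/64, 1), value = 127/128
Game value = 127/128

127/128


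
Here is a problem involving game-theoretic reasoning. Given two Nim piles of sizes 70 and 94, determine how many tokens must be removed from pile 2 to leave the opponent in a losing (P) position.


Piles: 70 and 94
Current XOR: 70 XOR 94 = 24 (non-zero, so this is an N-position).
To make the XOR zero, we need to find a move that balances the piles.
For pile 2 (size 94): target = 94 XOR 24 = 70
We reduce pile 2 from 94 to 70.
Tokens removed: 94 - 70 = 24
Verification: 70 XOR 70 = 0

24


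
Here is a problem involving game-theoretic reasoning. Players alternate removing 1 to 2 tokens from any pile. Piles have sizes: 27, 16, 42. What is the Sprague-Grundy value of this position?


Subtraction set: {1, 2}
For this subtraction set, G(n) = n mod 3 (period = max + 1 = 3).
Pile 1 (size 27): G(27) = 27 mod 3 = 0
Pile 2 (size 16): G(16) = 16 mod 3 = 1
Pile 3 (size 42): G(42) = 42 mod 3 = 0
Total Grundy value = XOR of all: 0 XOR 1 XOR 0 = 1

1


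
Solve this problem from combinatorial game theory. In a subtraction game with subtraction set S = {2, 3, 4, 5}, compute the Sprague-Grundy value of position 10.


The subtraction set is S = {2, 3, 4, 5}.
G(k) = mex{ G(k - s) : s in S, s <= k }. We compute iteratively: G(0) = 0.
G(1) = mex({}) = 0
G(2) = mex({0}) = 1
G(3) = mex({0}) = 1
G(4) = mex({0, 1}) = 2
G(5) = mex({0, 1}) = 2
G(6) = mex({0, 1, 2}) = 3
G(7) = mex({1, 2}) = 0
G(8) = mex({1, 2, 3}) = 0
G(9) = mex({0, 2, 3}) = 1
G(10) = mex({0, 2, 3}) = 1
Therefore G(10) = 1.

1


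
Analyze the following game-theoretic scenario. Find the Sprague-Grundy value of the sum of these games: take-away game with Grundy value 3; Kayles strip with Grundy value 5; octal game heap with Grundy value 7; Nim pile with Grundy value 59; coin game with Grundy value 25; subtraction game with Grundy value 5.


By the Sprague-Grundy theorem, the Grundy value of a sum of games is the XOR of individual Grundy values.
take-away game: Grundy value = 3. Running XOR: 0 XOR 3 = 3
Kayles strip: Grundy value = 5. Running XOR: 3 XOR 5 = 6
octal game heap: Grundy value = 7. Running XOR: 6 XOR 7 = 1
Nim pile: Grundy value = 59. Running XOR: 1 XOR 59 = 58
coin game: Grundy value = 25. Running XOR: 58 XOR 25 = 35
subtraction game: Grundy value = 5. Running XOR: 35 XOR 5 = 38
The combined Grundy value is 38.

38


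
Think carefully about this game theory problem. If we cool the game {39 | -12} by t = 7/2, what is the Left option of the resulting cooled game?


Original game: {39 | -12} (a switch {a | b} with a > b).
Cooling by t (for t below the temperature (a - b)/2 = 51/2) taxes each move by t: {a | b} cooled by t is {a - t | b + t}.
Cooling amount: t = 7/2
Cooled Left option: 39 - 7/2 = 71/2
Cooled Right option: -12 + 7/2 = -17/2
Cooled game: {71/2 | -17/2}
Left option = 71/2

71/2


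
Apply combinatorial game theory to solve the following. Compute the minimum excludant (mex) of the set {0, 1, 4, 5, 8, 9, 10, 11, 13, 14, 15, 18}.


Set = {0, 1, 4, 5, 8, 9, 10, 11, 13, 14, 15, 18}
0 is in the set.
1 is in the set.
2 is NOT in the set. This is the mex.
mex = 2

2


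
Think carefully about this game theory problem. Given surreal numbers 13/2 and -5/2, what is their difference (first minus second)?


x = 13/2, y = -5/2
Converting to common denominator: 2
x = 13/2, y = -5/2
x - y = 13/2 - -5/2 = 9

9


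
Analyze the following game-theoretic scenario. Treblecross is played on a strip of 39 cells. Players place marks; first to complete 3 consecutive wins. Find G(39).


Treblecross: place X on empty cells; 3-in-a-row wins.
Playing within two cells of an existing X lets the opponent win at once, so sensible play treats the cells i-2..i+2 around each X as dead. The player left with no safe cell loses, so this is a normal-play take-away game on strips of safe cells.
Placing X at cell i (0-indexed) of a strip of k safe cells leaves independent strips of sizes max(0, i-2) and max(0, k-i-3). Hence G(k) = mex{ G(max(0,i-2)) XOR G(max(0,k-i-3)) : 0 <= i < k }, with G(0) = 0.
G(1): splits (0,0):0^0=0 -> mex({0}) = 1
G(2): splits (0,0):0^0=0 -> mex({0}) = 1
G(3): splits (0,0):0^0=0 -> mex({0}) = 1
G(4): splits (0,1):0^1=1 (0,0):0^0=0 -> mex({0, 1}) = 2
G(5): splits (0,2):0^1=1 (0,1):0^1=1 (0,0):0^0=0 -> mex({0, 1}) = 2
G(6) = mex({1}) = 0
G(7) = mex({0, 1, 2}) = 3
G(8) = mex({0, 1, 2}) = 3
G(9) = mex({0, 2}) = 1
G(10) = mex({0, 2, 3}) = 1
G(11) = mex({0, 3}) = 1
G(12) = mex({1, 3}) = 0
G(13) = mex({0, 1, 2, 3}) = 4
G(14) = mex({0, 1, 2}) = 3
G(15) = mex({0, 1, 2}) = 3
G(16) = mex({0, 1, 2, 4}) = 3
G(17) = mex({0, 1, 3, 4}) = 2
G(18) = mex({0, 1, 3, 4}) = 2
G(19) = mex({0, 1, 3, 5}) = 2
G(20) = mex({0, 1, 2, 3, 5}) = 4
G(21) = mex({0, 1, 2, 3, 5}) = 4
G(22) = mex({1, 2, 6}) = 0
G(23) = mex({0, 1, 2, 3, 4, 6}) = 5
G(24) = mex({0, 1, 2, 3, 4}) = 5
G(25) = mex({0, 1, 3, 4, 7}) = 2
G(26) = mex({0, 1, 3, 4, 5, 7}) = 2
G(27) = mex({0, 1, 3, 5}) = 2
G(28) = mex({0, 1, 2, 5}) = 3
G(29) = mex({0, 1, 2, 4, 5, 6}) = 3
G(30) = mex({1, 2, 4, 6}) = 0
G(31) = mex({0, 1, 2, 3, 4, 6}) = 5
G(32) = mex({1, 2, 3, 4, 7}) = 0
G(33) = mex({0, 3, 7}) = 1
G(34) = mex({0, 2, 3, 5, 7}) = 1
G(35) = mex({0, 2, 3, 5, 6}) = 1
G(36) = mex({0, 1, 2, 5, 6}) = 3
G(37) = mex({0, 1, 2, 4, 5, 6}) = 3
G(38) = mex({0, 1, 2, 4}) = 3
G(39) = mex({0, 1, 2, 3, 4, 7}) = 5
Therefore G(39) = 5.

5


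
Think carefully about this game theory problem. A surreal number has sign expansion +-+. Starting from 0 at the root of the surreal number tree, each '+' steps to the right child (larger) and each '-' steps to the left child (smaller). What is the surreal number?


Sign expansion: +-+
Rule: track bounds (lo, hi), initially (-inf, +inf). On '+', the current value becomes lo and we move to the simplest number in (value, hi): value + 1 if hi = +inf, otherwise the midpoint (value + hi)/2. On '-', the current value becomes hi and we move to value - 1 if lo = -inf, otherwise the midpoint (lo + value)/2.
Start at 0.
Step 1: sign = +, move right. Bounds: (0, +inf). Value = 1
Step 2: sign = -, move left. Bounds: (0, 1). Value = 1/2
Step 3: sign = +, move right. Bounds: (1/2, 1). Value = 3/4
The surreal number with sign expansion +-+ is 3/4.

3/4


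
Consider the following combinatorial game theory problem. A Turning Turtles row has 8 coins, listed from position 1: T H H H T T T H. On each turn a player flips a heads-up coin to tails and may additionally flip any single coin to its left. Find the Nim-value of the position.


Coins: T H H H T T T H
Key fact: a single head at position k behaves exactly like a Nim heap of size k (turning it to T and optionally flipping a coin at j < k corresponds to moving the heap from k to j, or to 0), and heads combine as a disjunctive sum (two heads at the same place would cancel, matching j XOR j = 0). So the Nim-value is the XOR of the 1-indexed positions of the heads.
Face-up positions (1-indexed): [2, 3, 4, 8]
XOR 0 with 2: 0 XOR 2 = 2
XOR 2 with 3: 2 XOR 3 = 1
XOR 1 with 4: 1 XOR 4 = 5
XOR 5 with 8: 5 XOR 8 = 13
Nim-value = 13

13


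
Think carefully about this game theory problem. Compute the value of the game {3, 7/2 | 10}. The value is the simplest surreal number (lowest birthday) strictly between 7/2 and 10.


Left options: {3, 7/2}, max = 7/2
Right options: {10}, min = 10
All options are numbers and max(Left) < min(Right), so by the simplicity theorem the value is the simplest (earliest-born) number strictly between 7/2 and 10.
Integers 4 through 9 all lie strictly between 7/2 and 10.
Among integers, the simplest (lowest birthday = smallest |n|; 0 is born on day 0, +-n on day n) is 4.
No non-integer in the interval can be simpler: if x is a non-integer in the interval, then floor(x) or ceil(x) also lies in the interval (the interval contains an integer), and both are proper prefixes of x's sign expansion, i.e. born earlier. So the game value is 4.
Game value = 4

4


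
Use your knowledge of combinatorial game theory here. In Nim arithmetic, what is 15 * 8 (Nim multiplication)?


Nim multiplication is bilinear over XOR: (u XOR v) * w = (u*w) XOR (v*w).
So we split each operand into its bit components and XOR the pairwise Nim products.
15 = 1 + 2 + 4 + 8 (as XOR of powers of 2).
8 = 8 (as XOR of powers of 2).
Using the standard Nim-product table on single bits:
  2*2 = 3,   2*4 = 8,   2*8 = 12,
  4*4 = 6,   4*8 = 11,  8*8 = 13,
and  1*x = x (identity), k*l = l*k (commutative).
Pairwise Nim products:
  1 * 8 = 8
  2 * 8 = 12
  4 * 8 = 11
  8 * 8 = 13
XOR them: 8 XOR 12 XOR 11 XOR 13 = 2.
Result: 15 * 8 = 2 (in Nim).

2


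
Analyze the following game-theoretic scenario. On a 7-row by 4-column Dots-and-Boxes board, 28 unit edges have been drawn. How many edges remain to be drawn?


Grid: 7 x 4 boxes, i.e. 8 rows and 5 columns of dots.
Horizontal edges: (rows + 1) * cols = 8 * 4 = 32
Vertical edges: rows * (cols + 1) = 7 * 5 = 35
Total edges: 32 + 35 = 67
Edges drawn: 28
Remaining: 67 - 28 = 39

39


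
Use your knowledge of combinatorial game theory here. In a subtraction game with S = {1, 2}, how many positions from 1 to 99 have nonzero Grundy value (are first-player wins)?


Subtraction set S = {1, 2}, so G(n) = n mod 3.
G(n) = 0 when n is a multiple of 3.
Multiples of 3 in [1, 99]: 33
N-positions (nonzero Grundy) = 99 - 33 = 66

66


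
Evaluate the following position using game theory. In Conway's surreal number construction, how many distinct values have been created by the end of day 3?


Day 0: {|} = 0 is born. Count = 1.
Day n: the number of surreal numbers born by day n is 2^(n+1) - 1.
By day 0: 2^1 - 1 = 1
By day 1: 2^2 - 1 = 3
By day 2: 2^3 - 1 = 7
By day 3: 2^4 - 1 = 15
By day 3: 15 surreal numbers.

15


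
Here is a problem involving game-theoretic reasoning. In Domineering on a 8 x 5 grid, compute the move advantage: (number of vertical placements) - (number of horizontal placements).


Board is 8 x 5 (rows x cols).
Left (vertical) placements: (rows-1) * cols = 7 * 5 = 35
Right (horizontal) placements: rows * (cols-1) = 8 * 4 = 32
Advantage = Left - Right = 35 - 32 = 3

3


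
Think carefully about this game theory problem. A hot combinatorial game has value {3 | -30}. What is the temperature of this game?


The game is {3 | -30}, a switch {a | b} with numbers a > b.
Cooling {a | b} by t gives {a - t | b + t}, which stops being hot when a - t = b + t, i.e. at t = (a - b)/2. So the temperature of a switch is (a - b)/2.
Temperature = (Left option - Right option) / 2
= (3 - (-30)) / 2
= 33 / 2
= 33/2

33/2


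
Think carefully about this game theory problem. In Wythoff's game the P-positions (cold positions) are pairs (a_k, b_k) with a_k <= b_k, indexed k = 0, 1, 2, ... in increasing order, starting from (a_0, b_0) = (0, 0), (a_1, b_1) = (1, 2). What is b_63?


By Wythoff's theorem, a_k = floor(k * phi) and b_k = floor(k * phi^2) = a_k + k, where phi = (1 + sqrt(5))/2 is the golden ratio.
phi = (1 + sqrt(5))/2 = 1.618034
phi^2 = phi + 1 = 2.618034
k = 63
k * phi^2 = 63 * 2.618034 = 164.936141
b_63 = floor(k * phi^2) = 164 (check: a_63 + k = 101 + 63 = 164)

164


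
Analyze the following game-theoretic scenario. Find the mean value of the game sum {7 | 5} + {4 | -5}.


G1 = {7 | 5}, G2 = {4 | -5}
Each is a switch {a | b} with numbers a > b; its mean value is (a + b)/2, and mean value is additive over game sums: m(G1 + G2) = m(G1) + m(G2).
Mean of G1 = (7 + (5))/2 = 12/2 = 6
Mean of G2 = (4 + (-5))/2 = -1/2 = -1/2
Mean of G1 + G2 = 6 + -1/2 = 11/2

11/2


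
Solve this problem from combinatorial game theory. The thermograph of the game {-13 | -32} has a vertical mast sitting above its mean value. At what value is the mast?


Game = {-13 | -32}, a switch {a | b} with numbers a > b.
Its thermograph has left wall a - t and right wall b + t, which meet at t = (a - b)/2, where both equal (a + b)/2. So the mast (mean value) is at (a + b)/2.
Mean = (-13 + (-32))/2 = -45/2 = -45/2

-45/2


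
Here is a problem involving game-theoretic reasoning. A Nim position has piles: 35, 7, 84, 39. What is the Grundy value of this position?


We need the XOR (exclusive or) of all pile sizes.
After XOR-ing pile 1 (size 35): 0 XOR 35 = 35
After XOR-ing pile 2 (size 7): 35 XOR 7 = 36
After XOR-ing pile 3 (size 84): 36 XOR 84 = 112
After XOR-ing pile 4 (size 39): 112 XOR 39 = 87
The Nim-value of this position is 87.

87


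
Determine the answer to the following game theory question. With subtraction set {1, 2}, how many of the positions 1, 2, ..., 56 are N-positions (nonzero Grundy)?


Subtraction set S = {1, 2}, so G(n) = n mod 3.
G(n) = 0 when n is a multiple of 3.
Multiples of 3 in [1, 56]: 18
N-positions (nonzero Grundy) = 56 - 18 = 38

38


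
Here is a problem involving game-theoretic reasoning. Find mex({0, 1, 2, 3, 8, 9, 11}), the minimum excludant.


Set = {0, 1, 2, 3, 8, 9, 11}
0 is in the set.
1 is in the set.
2 is in the set.
3 is in the set.
4 is NOT in the set. This is the mex.
mex = 4

4


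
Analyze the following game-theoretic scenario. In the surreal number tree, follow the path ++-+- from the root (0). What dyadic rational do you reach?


Sign expansion: ++-+-
Rule: track bounds (lo, hi), initially (-inf, +inf). On '+', the current value becomes lo and we move to the simplest number in (value, hi): value + 1 if hi = +inf, otherwise the midpoint (value + hi)/2. On '-', the current value becomes hi and we move to value - 1 if lo = -inf, otherwise the midpoint (lo + value)/2.
Start at 0.
Step 1: sign = +, move right. Bounds: (0, +inf). Value = 1
Step 2: sign = +, move right. Bounds: (1, +inf). Value = 2
Step 3: sign = -, move left. Bounds: (1, 2). Value = 3/2
Step 4: sign = +, move right. Bounds: (3/2, 2). Value = 7/4
Step 5: sign = -, move left. Bounds: (3/2, 7/4). Value = 13/8
The surreal number with sign expansion ++-+- is 13/8.

13/8


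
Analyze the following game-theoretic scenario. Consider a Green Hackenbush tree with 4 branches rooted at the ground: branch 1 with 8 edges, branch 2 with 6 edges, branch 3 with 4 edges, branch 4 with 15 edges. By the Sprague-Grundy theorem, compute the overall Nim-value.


The tree has 4 branches from the ground vertex.
In Green Hackenbush, the Nim-value of a simple path of length k is k.
Branch 1: length 8, Nim-value = 8
Branch 2: length 6, Nim-value = 6
Branch 3: length 4, Nim-value = 4
Branch 4: length 15, Nim-value = 15
Total Nim-value = XOR of all branch values:
0 XOR 8 = 8
8 XOR 6 = 14
14 XOR 4 = 10
10 XOR 15 = 5
Nim-value of the tree = 5

5
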